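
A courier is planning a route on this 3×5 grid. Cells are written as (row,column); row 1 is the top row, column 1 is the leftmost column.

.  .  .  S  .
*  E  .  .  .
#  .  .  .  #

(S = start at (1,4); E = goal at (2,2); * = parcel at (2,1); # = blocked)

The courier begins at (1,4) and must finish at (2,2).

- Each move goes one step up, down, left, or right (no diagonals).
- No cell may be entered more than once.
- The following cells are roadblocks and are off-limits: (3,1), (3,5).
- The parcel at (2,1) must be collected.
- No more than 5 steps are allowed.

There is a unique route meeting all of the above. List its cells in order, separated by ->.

(1,4) -> (1,3) -> (1,2) -> (1,1) -> (2,1) -> (2,2)

Any route must reach (2,1) and still end at (2,2) within 5 moves, so the order of the required stops is forced.
Route from (1,4): 3× left (reaching (1,1)), down to (2,1), right to (2,2) — 5 moves in all.
Check: all required cells visited; 5 ≤ 5 moves.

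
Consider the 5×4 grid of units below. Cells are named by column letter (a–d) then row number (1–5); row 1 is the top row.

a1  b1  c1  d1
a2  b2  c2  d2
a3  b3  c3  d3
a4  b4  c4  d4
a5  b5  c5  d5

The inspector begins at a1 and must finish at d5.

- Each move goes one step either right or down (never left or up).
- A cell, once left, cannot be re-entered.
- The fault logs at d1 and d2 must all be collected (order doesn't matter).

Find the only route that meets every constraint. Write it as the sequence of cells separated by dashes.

Moves only go right or down, so the column and row indices never decrease.
Route from a1: 3× right (reaching d1), 4× down (reaching d5) — 7 moves in all.
Check: all required cells visited.

a1 - b1 - c1 - d1 - d2 - d3 - d4 - d5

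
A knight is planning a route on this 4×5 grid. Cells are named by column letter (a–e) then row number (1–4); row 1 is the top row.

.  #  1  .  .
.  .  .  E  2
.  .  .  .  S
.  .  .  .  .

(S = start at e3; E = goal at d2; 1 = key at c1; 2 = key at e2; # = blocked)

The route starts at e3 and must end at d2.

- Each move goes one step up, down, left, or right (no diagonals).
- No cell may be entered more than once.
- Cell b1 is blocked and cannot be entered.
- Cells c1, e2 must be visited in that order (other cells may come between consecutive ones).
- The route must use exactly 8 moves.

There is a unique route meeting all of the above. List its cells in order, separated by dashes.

The waypoints must appear in the order c1, e2, with no cell reused.
Route from e3: 2× left (reaching c3), 2× up (reaching c1), 2× right (reaching e1), down to e2, left to d2 — 8 moves in all.
Check: order respected (1 at step 4, 2 at step 7); 8 moves as required.

e3 - d3 - c3 - c2 - c1 - d1 - e1 - e2 - d2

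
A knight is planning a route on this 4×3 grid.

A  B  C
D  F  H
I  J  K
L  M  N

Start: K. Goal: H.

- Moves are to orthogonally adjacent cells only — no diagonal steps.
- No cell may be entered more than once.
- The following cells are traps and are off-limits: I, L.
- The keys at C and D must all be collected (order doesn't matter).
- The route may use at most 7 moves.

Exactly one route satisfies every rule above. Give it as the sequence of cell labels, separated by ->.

The budget equals the shortest possible length, so every move has to be on a shortest route through the required cells.
Route from K: left 1 to J, up 1 to F, left 1 to D, up 1 to A, right 2 to C, down 1 to H — 7 moves in all.
Check: all required cells visited; 7 ≤ 7 moves.

K -> J -> F -> D -> A -> B -> C -> H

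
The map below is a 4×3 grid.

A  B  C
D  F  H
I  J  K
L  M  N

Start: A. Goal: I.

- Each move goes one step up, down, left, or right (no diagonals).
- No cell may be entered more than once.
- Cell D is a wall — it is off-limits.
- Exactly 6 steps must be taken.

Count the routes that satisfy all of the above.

4

Need simple routes of exactly 6 moves from A to I (Manhattan distance 2, so 2 moves are spent on a detour and 2 undoing it).
Enumerating: A B F J M L I | A B F H K J I | A B C H K J I | A B C H F J I.
That gives 4 routes.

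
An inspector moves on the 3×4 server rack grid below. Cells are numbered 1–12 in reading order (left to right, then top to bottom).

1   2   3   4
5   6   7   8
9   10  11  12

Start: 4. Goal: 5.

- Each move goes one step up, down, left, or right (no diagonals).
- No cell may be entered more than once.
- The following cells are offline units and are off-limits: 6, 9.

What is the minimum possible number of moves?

4

The Manhattan distance from 4 to 5 is |1−2| + |4−1| = 4, so at least 4 moves are needed.
A route of 4 moves achieves this: 4 → 3 → 2 → 1 → 5.
Since 4 matches the lower bound, it is optimal.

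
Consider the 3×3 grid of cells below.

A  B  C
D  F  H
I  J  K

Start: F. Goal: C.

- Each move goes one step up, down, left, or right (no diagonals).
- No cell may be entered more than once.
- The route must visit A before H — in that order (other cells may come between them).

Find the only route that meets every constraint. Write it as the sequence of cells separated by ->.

F -> B -> A -> D -> I -> J -> K -> H -> C

The waypoints must appear in the order A, H, with no cell reused.
Route from F: up to B, left to A, 2× down (reaching I), 2× right (reaching K), 2× up (reaching C) — 8 moves in all.
Check: order respected (A at step 2, H at step 7).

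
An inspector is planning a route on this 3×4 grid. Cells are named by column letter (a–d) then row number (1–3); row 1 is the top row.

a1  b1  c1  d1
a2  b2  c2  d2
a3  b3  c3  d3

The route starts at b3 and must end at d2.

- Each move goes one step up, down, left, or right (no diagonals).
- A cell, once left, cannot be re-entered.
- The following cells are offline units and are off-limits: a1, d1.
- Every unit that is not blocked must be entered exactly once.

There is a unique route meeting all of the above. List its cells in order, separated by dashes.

Need to visit all 10 open cells exactly once, starting at b3 and ending at d2.
Cell b1 has only two open neighbours (b2 and c1), so the path must pass straight through it: one of those is the cell it's entered from and the other is where it exits.
Route from b3: left to a3, up to a2, right to b2, up to b1, right to c1, 2× down (reaching c3), right to d3, up to d2 — 9 moves in all.
Check: all 10 open cells covered.

b3 - a3 - a2 - b2 - b1 - c1 - c2 - c3 - d3 - d2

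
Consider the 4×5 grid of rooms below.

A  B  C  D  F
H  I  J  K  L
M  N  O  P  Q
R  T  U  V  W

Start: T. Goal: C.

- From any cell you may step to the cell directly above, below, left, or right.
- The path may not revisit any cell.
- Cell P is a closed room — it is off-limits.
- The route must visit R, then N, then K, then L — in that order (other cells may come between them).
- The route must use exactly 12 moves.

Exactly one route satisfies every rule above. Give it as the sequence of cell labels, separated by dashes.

The waypoints must appear in the order R, N, K, L, with no cell reused.
Route from T: left to R, 2× up (reaching H), right to I, down to N, right to O, up to J, 2× right (reaching L), up to F, 2× left (reaching C) — 12 moves in all.
Check: order respected (R at step 1, N at step 5, K at step 8, L at step 9); 12 moves as required.

T - R - M - H - I - N - O - J - K - L - F - D - C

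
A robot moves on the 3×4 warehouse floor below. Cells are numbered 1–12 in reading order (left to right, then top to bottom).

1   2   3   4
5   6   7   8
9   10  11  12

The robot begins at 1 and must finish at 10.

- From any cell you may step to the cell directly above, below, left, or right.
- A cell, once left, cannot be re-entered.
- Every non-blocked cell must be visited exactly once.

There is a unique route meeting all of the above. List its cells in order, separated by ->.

1 -> 2 -> 3 -> 4 -> 8 -> 12 -> 11 -> 7 -> 6 -> 5 -> 9 -> 10

Need to visit all 12 open cells exactly once, starting at 1 and ending at 10.
Cell 9 has only two open neighbours (5 and 10), so the path must pass straight through it: one of those is the cell it's entered from and the other is where it exits.
Route from 1: right 3 to 4, down 2 to 12, left 1 to 11, up 1 to 7, left 2 to 5, down 1 to 9, right 1 to 10 — 11 moves in all.
Check: all 12 open cells covered.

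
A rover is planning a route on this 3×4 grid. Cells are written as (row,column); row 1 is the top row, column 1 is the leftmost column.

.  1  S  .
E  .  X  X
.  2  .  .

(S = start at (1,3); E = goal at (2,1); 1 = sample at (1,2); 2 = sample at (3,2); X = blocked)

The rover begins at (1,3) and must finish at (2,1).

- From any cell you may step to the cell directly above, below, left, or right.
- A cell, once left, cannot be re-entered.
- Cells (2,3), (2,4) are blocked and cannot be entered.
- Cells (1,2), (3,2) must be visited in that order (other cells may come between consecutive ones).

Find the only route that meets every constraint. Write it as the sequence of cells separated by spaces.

The waypoints must appear in the order (1,2), (3,2), with no cell reused.
Route from (1,3): left 1 to (1,2), down 2 to (3,2), left 1 to (3,1), up 1 to (2,1) — 5 moves in all.
Check: order respected (1 at step 1, 2 at step 3).

(1,3) (1,2) (2,2) (3,2) (3,1) (2,1)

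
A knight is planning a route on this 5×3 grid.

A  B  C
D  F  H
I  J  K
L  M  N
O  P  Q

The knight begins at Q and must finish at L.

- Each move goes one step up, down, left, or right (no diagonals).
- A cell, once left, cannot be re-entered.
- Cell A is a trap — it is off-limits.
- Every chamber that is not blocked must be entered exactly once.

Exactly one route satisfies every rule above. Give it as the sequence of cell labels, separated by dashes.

Q - N - K - H - C - B - F - D - I - J - M - P - O - L

Need to visit all 14 open cells exactly once, starting at Q and ending at L.
Cell C has only two open neighbours (H and B), so the path must pass straight through it: one of those is the cell it's entered from and the other is where it exits.
Route from Q: up 4 to C, left 1 to B, down 1 to F, left 1 to D, down 1 to I, right 1 to J, down 2 to P, left 1 to O, up 1 to L — 13 moves in all.
Check: all 14 open cells covered.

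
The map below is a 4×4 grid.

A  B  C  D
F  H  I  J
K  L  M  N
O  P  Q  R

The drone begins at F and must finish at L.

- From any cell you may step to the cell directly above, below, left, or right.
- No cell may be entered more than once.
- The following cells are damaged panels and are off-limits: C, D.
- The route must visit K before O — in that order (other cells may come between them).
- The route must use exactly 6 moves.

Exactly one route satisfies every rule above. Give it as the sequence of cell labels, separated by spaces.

The waypoints must appear in the order K, O, with no cell reused.
Route from F: 2× down (reaching O), 2× right (reaching Q), up to M, left to L — 6 moves in all.
Check: order respected (K at step 1, O at step 2); 6 moves as required.

F K O P Q M L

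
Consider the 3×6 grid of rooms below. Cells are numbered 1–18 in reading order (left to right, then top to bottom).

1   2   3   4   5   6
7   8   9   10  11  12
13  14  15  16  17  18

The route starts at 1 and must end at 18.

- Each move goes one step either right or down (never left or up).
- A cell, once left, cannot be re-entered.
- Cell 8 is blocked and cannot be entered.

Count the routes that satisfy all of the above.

A right/down-only route from 1 to 18 makes exactly 2 down-moves and 5 right-moves in some order.
With no other constraints that would be C(7,2) = 21 routes.
Subtract routes through each blocked cell (inclusion–exclusion for overlaps): − through 8: 10 → 11.
That gives 11 routes.

11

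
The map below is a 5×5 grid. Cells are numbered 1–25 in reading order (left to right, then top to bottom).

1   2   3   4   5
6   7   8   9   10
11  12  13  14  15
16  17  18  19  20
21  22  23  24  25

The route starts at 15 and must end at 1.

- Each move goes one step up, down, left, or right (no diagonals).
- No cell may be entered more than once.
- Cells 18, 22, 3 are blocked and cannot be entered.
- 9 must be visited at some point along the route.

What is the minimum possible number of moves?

Any route passes through 9 somewhere between 15 and 1. Summing Manhattan distances along the two legs (15 → 9 → 1) gives a lower bound of 2 + 4 = 6 moves.
A route of 6 moves achieves this: 15 → 10 → 9 → 8 → 7 → 2 → 1.
Since 6 matches the lower bound, it is optimal.

6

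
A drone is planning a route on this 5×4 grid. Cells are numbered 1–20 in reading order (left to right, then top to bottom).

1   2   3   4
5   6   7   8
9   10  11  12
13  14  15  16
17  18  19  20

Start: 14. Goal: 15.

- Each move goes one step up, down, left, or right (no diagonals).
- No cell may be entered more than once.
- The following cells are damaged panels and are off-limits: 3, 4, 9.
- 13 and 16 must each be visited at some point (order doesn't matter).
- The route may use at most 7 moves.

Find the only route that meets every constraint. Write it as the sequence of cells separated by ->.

14 -> 13 -> 17 -> 18 -> 19 -> 20 -> 16 -> 15

The budget equals the shortest possible length, so every move has to be on a shortest route through the required cells.
Route from 14: left 1 to 13, down 1 to 17, right 3 to 20, up 1 to 16, left 1 to 15 — 7 moves in all.
Check: all required cells visited; 7 ≤ 7 moves.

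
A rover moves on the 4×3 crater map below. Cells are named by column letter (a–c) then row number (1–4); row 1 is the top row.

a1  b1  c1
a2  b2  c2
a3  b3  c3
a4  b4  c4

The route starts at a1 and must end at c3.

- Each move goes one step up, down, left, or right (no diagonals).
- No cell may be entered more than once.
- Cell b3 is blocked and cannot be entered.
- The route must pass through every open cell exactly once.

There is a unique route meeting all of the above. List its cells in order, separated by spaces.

Need to visit all 11 open cells exactly once, starting at a1 and ending at c3.
Cell b4 has only two open neighbours (a4 and c4), so the path must pass straight through it: one of those is the cell it's entered from and the other is where it exits.
Route from a1: right 2 to c1, down 1 to c2, left 2 to a2, down 2 to a4, right 2 to c4, up 1 to c3 — 10 moves in all.
Check: all 11 open cells covered.

a1 b1 c1 c2 b2 a2 a3 a4 b4 c4 c3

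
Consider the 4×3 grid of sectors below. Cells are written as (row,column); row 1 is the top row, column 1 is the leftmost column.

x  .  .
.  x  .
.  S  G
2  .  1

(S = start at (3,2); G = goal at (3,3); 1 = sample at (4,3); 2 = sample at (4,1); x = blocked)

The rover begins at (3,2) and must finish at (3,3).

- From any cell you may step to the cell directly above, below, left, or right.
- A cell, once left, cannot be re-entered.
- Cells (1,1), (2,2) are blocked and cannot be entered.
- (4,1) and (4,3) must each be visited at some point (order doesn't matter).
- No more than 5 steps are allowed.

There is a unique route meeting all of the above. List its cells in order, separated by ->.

(3,2) -> (3,1) -> (4,1) -> (4,2) -> (4,3) -> (3,3)

The 5-move cap with required stops at (4,1), (4,3) leaves no slack for detours.
Route from (3,2): left 1 to (3,1), down 1 to (4,1), right 2 to (4,3), up 1 to (3,3) — 5 moves in all.
Check: all required cells visited; 5 ≤ 5 moves.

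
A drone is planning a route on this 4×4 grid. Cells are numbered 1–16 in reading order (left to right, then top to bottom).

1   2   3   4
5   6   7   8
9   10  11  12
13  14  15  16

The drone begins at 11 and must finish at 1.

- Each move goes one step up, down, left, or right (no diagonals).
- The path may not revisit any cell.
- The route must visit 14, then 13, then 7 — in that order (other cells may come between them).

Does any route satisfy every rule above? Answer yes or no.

One route that works: 11 → 15 → 14 → 13 → 9 → 5 → 6 → 7 → 3 → 2 → 1.

yes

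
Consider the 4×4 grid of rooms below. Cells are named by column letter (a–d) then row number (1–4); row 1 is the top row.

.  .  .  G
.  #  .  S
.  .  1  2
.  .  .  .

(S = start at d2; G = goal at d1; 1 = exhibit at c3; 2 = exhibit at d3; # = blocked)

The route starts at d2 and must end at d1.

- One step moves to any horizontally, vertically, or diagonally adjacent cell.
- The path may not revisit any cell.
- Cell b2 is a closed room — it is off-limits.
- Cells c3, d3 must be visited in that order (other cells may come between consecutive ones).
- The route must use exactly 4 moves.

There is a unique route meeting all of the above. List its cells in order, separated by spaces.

The waypoints must appear in the order c3, d3, with no cell reused.
Route from d2: down-left to c3, right to d3, up-left to c2, up-right to d1 — 4 moves in all.
Check: order respected (1 at step 1, 2 at step 2); 4 moves as required.

d2 c3 d3 c2 d1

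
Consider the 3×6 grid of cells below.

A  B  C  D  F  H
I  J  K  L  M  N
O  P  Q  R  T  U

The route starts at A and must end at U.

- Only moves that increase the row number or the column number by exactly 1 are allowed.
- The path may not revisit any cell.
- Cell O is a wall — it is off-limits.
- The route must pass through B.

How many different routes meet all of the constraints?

A right/down-only route from A to U makes exactly 2 down-moves and 5 right-moves in some order.
With no other constraints that would be C(7,2) = 21 routes.
Split at B and multiply the segment counts (each segment already excludes blocked cells): A→B: 1; B→U: 15; product = 15.
That gives 15 routes.

15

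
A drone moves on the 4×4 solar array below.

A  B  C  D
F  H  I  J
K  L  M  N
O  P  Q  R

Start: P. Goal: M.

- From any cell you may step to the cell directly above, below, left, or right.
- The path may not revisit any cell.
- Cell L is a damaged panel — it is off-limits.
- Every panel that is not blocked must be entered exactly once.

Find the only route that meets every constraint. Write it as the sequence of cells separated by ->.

P -> O -> K -> F -> A -> B -> H -> I -> C -> D -> J -> N -> R -> Q -> M

Need to visit all 15 open cells exactly once, starting at P and ending at M.
Cell O has only two open neighbours (K and P), so the path must pass straight through it: one of those is the cell it's entered from and the other is where it exits.
Route from P: left 1 to O, up 3 to A, right 1 to B, down 1 to H, right 1 to I, up 1 to C, right 1 to D, down 3 to R, left 1 to Q, up 1 to M — 14 moves in all.
Check: all 15 open cells covered.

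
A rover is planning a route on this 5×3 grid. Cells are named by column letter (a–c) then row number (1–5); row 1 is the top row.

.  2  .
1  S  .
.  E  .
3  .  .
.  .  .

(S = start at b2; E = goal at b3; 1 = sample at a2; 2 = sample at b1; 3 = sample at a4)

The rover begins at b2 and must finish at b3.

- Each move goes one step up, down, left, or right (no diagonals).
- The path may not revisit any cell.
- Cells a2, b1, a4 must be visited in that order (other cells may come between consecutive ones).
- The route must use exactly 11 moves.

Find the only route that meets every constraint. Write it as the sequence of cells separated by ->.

b2 -> a2 -> a1 -> b1 -> c1 -> c2 -> c3 -> c4 -> b4 -> a4 -> a3 -> b3

The waypoints must appear in the order a2, b1, a4, with no cell reused.
Route from b2: left 1 to a2, up 1 to a1, right 2 to c1, down 3 to c4, left 2 to a4, up 1 to a3, right 1 to b3 — 11 moves in all.
Check: order respected (1 at step 1, 2 at step 3, 3 at step 9); 11 moves as required.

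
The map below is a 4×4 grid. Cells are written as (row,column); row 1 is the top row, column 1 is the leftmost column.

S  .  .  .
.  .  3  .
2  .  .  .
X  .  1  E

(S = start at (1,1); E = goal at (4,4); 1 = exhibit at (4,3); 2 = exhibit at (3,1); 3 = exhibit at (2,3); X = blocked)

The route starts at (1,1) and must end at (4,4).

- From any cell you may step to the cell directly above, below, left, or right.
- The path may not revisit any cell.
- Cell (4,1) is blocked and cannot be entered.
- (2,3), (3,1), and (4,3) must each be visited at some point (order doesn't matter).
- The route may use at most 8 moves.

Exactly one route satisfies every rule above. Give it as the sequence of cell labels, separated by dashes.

The 8-move cap with required stops at (2,3), (3,1), (4,3) leaves no slack for detours.
Route from (1,1): down 2 to (3,1), right 1 to (3,2), up 1 to (2,2), right 1 to (2,3), down 2 to (4,3), right 1 to (4,4) — 8 moves in all.
Check: all required cells visited; 8 ≤ 8 moves.

(1,1) - (2,1) - (3,1) - (3,2) - (2,2) - (2,3) - (3,3) - (4,3) - (4,4)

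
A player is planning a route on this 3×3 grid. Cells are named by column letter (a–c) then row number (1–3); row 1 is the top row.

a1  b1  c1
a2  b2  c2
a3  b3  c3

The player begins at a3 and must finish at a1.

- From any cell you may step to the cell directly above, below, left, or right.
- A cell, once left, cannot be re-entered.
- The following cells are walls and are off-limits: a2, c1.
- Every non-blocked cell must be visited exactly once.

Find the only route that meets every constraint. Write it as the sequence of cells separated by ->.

a3 -> b3 -> c3 -> c2 -> b2 -> b1 -> a1

Need to visit all 7 open cells exactly once, starting at a3 and ending at a1.
Cell b1 has only two open neighbours (b2 and a1), so the path must pass straight through it: one of those is the cell it's entered from and the other is where it exits.
Route from a3: right 2 to c3, up 1 to c2, left 1 to b2, up 1 to b1, left 1 to a1 — 6 moves in all.
Check: all 7 open cells covered.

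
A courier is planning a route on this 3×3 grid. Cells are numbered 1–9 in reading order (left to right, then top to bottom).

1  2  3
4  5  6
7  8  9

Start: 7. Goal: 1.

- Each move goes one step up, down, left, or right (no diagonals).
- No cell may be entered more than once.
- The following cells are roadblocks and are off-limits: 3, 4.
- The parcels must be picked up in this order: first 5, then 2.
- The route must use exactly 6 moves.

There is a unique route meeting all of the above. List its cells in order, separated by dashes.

7 - 8 - 9 - 6 - 5 - 2 - 1

The waypoints must appear in the order 5, 2, with no cell reused.
Route from 7: 2× right (reaching 9), up to 6, left to 5, up to 2, left to 1 — 6 moves in all.
Check: order respected (5 at step 4, 2 at step 5); 6 moves as required.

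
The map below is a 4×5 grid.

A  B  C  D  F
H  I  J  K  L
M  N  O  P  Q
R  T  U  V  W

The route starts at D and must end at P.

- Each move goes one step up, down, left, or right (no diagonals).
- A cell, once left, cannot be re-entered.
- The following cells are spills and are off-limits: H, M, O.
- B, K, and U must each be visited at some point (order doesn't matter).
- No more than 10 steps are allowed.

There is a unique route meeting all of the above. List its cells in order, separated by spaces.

The budget equals the shortest possible length, so every move has to be on a shortest route through the required cells.
Route from D: down 1 to K, left 1 to J, up 1 to C, left 1 to B, down 3 to T, right 2 to V, up 1 to P — 10 moves in all.
Check: all required cells visited; 10 ≤ 10 moves.

D K J C B I N T U V P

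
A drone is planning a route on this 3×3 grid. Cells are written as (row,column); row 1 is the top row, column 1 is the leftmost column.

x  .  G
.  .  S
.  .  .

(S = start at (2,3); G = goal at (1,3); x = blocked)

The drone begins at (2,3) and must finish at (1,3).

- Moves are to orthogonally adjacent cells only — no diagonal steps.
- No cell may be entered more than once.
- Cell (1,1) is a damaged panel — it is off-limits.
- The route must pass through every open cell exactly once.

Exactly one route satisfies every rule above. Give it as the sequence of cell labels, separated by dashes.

(2,3) - (3,3) - (3,2) - (3,1) - (2,1) - (2,2) - (1,2) - (1,3)

Need to visit all 8 open cells exactly once, starting at (2,3) and ending at (1,3).
Cell (1,2) has only two open neighbours ((2,2) and (1,3)), so the path must pass straight through it: one of those is the cell it's entered from and the other is where it exits.
Route from (2,3): down to (3,3), 2× left (reaching (3,1)), up to (2,1), right to (2,2), up to (1,2), right to (1,3) — 7 moves in all.
Check: all 8 open cells covered.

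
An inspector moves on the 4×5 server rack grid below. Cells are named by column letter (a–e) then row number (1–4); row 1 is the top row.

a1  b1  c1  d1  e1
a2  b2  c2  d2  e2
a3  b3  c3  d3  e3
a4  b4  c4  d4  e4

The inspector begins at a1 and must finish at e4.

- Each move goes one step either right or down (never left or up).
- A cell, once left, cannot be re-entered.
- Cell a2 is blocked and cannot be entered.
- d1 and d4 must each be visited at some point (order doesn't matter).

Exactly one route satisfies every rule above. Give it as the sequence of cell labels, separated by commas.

a1, b1, c1, d1, d2, d3, d4, e4

Moves only go right or down, so the column and row indices never decrease.
Route from a1: right 3 to d1, down 3 to d4, right 1 to e4 — 7 moves in all.
Check: all required cells visited.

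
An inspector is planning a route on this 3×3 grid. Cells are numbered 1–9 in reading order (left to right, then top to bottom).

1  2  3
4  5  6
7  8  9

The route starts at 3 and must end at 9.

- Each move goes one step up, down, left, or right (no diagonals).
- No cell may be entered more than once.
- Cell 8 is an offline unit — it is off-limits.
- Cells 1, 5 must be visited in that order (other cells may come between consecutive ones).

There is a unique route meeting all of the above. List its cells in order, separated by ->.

The waypoints must appear in the order 1, 5, with no cell reused.
Route from 3: left 2 to 1, down 1 to 4, right 2 to 6, down 1 to 9 — 6 moves in all.
Check: order respected (1 at step 2, 5 at step 4).

3 -> 2 -> 1 -> 4 -> 5 -> 6 -> 9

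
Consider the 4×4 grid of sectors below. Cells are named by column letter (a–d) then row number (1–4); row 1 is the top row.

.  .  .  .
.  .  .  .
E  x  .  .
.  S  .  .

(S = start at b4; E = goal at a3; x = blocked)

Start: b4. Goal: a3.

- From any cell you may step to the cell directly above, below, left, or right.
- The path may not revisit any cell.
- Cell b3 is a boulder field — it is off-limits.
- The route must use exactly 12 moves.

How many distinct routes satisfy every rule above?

Need simple routes of exactly 12 moves from b4 to a3 (Manhattan distance 2, so 5 moves are spent on a detour and 5 undoing it).
Enumerating: b4 c4 c3 d3 d2 d1 c1 c2 b2 b1 a1 a2 a3 | b4 c4 d4 d3 d2 d1 c1 c2 b2 b1 a1 a2 a3 | b4 c4 d4 d3 c3 c2 d2 d1 c1 b1 b2 a2 a3 | b4 c4 d4 d3 c3 c2 d2 d1 c1 b1 a1 a2 a3.
That gives 4 routes.

4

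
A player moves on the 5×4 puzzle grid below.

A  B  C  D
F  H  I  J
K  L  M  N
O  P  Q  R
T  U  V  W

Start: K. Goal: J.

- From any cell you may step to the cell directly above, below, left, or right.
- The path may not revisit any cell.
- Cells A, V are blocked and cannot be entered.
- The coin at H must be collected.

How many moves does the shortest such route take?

Any route passes through H somewhere between K and J. Summing Manhattan distances along the two legs (K → H → J) gives a lower bound of 2 + 2 = 4 moves.
A route of 4 moves achieves this: K → F → H → I → J.
Since 4 matches the lower bound, it is optimal.

4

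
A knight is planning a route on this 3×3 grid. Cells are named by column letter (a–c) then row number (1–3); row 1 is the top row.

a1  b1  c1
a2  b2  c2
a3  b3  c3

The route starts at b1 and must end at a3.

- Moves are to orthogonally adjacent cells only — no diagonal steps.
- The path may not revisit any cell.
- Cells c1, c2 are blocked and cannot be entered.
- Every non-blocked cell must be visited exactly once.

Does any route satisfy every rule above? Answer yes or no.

no

Cell c3 has only one open neighbour but is neither the start nor the goal, so a Hamiltonian route would have to both enter and leave it through the same neighbour — impossible without revisiting.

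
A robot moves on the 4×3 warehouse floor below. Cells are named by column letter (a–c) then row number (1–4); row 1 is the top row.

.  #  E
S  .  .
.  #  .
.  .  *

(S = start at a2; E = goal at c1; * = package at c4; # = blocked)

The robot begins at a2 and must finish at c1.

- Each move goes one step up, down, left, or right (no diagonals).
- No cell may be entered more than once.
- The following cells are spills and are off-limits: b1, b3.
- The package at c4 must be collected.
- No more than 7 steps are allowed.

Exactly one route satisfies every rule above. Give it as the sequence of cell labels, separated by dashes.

Any route must reach c4 and still end at c1 within 7 moves, so the order of the required stops is forced.
Route from a2: 2× down (reaching a4), 2× right (reaching c4), 3× up (reaching c1) — 7 moves in all.
Check: all required cells visited; 7 ≤ 7 moves.

a2 - a3 - a4 - b4 - c4 - c3 - c2 - c1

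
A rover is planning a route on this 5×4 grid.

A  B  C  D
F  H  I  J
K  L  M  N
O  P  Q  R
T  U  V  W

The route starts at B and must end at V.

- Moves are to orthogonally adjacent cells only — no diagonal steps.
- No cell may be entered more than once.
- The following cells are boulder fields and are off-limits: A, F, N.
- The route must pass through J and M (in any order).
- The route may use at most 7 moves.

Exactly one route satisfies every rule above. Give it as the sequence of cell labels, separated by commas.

B, C, D, J, I, M, Q, V

Any route must reach J and M and still end at V within 7 moves, so the order of the required stops is forced.
Route from B: right 2 to D, down 1 to J, left 1 to I, down 3 to V — 7 moves in all.
Check: all required cells visited; 7 ≤ 7 moves.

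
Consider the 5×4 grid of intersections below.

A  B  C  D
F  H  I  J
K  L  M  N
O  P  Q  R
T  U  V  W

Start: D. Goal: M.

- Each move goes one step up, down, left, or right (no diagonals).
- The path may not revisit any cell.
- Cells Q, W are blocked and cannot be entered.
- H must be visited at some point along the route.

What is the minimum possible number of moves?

Any route passes through H somewhere between D and M. Summing Manhattan distances along the two legs (D → H → M) gives a lower bound of 3 + 2 = 5 moves.
A route of 5 moves achieves this: D → J → I → H → L → M.
Since 5 matches the lower bound, it is optimal.

5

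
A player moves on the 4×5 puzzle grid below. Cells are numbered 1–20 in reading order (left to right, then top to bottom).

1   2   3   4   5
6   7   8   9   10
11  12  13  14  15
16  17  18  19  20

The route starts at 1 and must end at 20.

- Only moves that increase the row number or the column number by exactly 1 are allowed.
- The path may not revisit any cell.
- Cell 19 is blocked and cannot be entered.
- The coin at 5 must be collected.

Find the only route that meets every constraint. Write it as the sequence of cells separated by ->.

1 -> 2 -> 3 -> 4 -> 5 -> 10 -> 15 -> 20

Moves only go right or down, so the column and row indices never decrease.
Route from 1: 4× right (reaching 5), 3× down (reaching 20) — 7 moves in all.
Check: all required cells visited.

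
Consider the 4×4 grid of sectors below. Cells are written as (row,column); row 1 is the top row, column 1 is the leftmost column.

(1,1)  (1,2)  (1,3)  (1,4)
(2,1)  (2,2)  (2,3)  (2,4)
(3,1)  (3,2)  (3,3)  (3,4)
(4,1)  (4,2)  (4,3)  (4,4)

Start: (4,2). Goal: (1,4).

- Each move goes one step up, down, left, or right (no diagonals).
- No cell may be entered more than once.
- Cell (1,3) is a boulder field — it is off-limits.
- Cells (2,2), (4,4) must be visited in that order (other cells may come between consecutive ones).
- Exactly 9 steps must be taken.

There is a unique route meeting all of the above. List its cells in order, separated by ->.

(4,2) -> (3,2) -> (2,2) -> (2,3) -> (3,3) -> (4,3) -> (4,4) -> (3,4) -> (2,4) -> (1,4)

The waypoints must appear in the order (2,2), (4,4), with no cell reused.
Route from (4,2): 2× up (reaching (2,2)), right to (2,3), 2× down (reaching (4,3)), right to (4,4), 3× up (reaching (1,4)) — 9 moves in all.
Check: order respected ((2,2) at step 2, (4,4) at step 6); 9 moves as required.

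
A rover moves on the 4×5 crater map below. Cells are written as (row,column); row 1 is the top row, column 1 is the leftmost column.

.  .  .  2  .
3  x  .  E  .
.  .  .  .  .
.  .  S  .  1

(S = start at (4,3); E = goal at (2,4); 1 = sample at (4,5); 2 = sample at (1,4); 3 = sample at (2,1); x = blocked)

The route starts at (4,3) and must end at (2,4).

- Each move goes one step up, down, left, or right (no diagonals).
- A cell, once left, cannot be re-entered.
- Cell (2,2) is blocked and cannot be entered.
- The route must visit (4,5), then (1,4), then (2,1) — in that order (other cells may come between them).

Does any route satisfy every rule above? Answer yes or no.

yes

One route that works: (4,3) → (4,4) → (4,5) → (3,5) → (2,5) → (1,5) → (1,4) → (1,3) → (1,2) → (1,1) → (2,1) → (3,1) → (3,2) → (3,3) → (2,3) → (2,4).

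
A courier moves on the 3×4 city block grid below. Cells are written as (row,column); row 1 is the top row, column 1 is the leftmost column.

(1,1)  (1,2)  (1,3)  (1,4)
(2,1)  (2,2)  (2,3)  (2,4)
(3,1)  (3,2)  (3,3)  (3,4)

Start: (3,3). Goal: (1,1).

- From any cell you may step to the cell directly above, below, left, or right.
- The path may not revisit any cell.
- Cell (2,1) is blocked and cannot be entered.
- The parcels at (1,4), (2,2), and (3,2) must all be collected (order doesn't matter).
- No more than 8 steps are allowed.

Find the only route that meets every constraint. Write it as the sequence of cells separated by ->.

The 8-move cap with required stops at (1,4), (2,2), (3,2) leaves no slack for detours.
Route from (3,3): left 1 to (3,2), up 1 to (2,2), right 2 to (2,4), up 1 to (1,4), left 3 to (1,1) — 8 moves in all.
Check: all required cells visited; 8 ≤ 8 moves.

(3,3) -> (3,2) -> (2,2) -> (2,3) -> (2,4) -> (1,4) -> (1,3) -> (1,2) -> (1,1)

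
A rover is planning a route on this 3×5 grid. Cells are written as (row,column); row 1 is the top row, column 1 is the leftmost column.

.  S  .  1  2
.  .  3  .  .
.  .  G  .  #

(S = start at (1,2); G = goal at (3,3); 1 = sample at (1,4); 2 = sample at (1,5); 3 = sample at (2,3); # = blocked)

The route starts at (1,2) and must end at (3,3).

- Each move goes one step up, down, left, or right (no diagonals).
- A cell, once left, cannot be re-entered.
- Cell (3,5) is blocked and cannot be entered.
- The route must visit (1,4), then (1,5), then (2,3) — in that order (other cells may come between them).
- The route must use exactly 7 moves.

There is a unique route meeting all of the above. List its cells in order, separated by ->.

The waypoints must appear in the order (1,4), (1,5), (2,3), with no cell reused.
Route from (1,2): 3× right (reaching (1,5)), down to (2,5), 2× left (reaching (2,3)), down to (3,3) — 7 moves in all.
Check: order respected (1 at step 2, 2 at step 3, 3 at step 6); 7 moves as required.

(1,2) -> (1,3) -> (1,4) -> (1,5) -> (2,5) -> (2,4) -> (2,3) -> (3,3)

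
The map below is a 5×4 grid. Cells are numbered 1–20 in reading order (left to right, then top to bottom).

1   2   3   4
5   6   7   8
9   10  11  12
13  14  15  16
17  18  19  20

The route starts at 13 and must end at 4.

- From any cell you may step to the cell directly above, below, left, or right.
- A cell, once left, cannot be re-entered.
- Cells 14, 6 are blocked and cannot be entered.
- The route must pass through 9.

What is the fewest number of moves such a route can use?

Any route passes through 9 somewhere between 13 and 4. Summing Manhattan distances along the two legs (13 → 9 → 4) gives a lower bound of 1 + 5 = 6 moves.
A route of 6 moves achieves this: 13 → 9 → 5 → 1 → 2 → 3 → 4.
Since 6 matches the lower bound, it is optimal.

6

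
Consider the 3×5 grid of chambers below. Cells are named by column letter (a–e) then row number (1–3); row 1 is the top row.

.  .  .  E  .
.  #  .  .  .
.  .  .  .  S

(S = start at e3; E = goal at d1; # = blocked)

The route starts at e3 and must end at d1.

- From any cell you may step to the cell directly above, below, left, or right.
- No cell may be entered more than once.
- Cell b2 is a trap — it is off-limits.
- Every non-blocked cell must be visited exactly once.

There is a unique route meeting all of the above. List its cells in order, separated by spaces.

e3 d3 c3 b3 a3 a2 a1 b1 c1 c2 d2 e2 e1 d1

Need to visit all 14 open cells exactly once, starting at e3 and ending at d1.
Route from e3: left 4 to a3, up 2 to a1, right 2 to c1, down 1 to c2, right 2 to e2, up 1 to e1, left 1 to d1 — 13 moves in all.
Check: all 14 open cells covered.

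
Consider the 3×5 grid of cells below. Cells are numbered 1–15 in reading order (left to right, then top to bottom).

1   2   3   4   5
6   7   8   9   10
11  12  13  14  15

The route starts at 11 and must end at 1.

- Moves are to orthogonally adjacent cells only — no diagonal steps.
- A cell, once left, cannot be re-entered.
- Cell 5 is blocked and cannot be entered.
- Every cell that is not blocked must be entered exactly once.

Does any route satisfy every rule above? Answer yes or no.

no

Colour the cells like a checkerboard: each orthogonal step flips colour, so a Hamiltonian route alternates colours. Here there are 7 cells of one colour and 7 of the other, with start on the same colour as the goal — the counts and endpoints can't be arranged into an alternating sequence of length 14, so no Hamiltonian route exists.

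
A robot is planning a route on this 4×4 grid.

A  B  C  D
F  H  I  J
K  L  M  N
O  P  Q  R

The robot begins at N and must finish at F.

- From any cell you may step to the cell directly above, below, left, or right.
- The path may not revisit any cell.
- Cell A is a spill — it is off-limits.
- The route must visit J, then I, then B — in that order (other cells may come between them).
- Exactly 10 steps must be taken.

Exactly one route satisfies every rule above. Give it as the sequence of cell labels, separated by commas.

N, J, I, C, B, H, L, P, O, K, F

The waypoints must appear in the order J, I, B, with no cell reused.
Route from N: up 1 to J, left 1 to I, up 1 to C, left 1 to B, down 3 to P, left 1 to O, up 2 to F — 10 moves in all.
Check: order respected (J at step 1, I at step 2, B at step 4); 10 moves as required.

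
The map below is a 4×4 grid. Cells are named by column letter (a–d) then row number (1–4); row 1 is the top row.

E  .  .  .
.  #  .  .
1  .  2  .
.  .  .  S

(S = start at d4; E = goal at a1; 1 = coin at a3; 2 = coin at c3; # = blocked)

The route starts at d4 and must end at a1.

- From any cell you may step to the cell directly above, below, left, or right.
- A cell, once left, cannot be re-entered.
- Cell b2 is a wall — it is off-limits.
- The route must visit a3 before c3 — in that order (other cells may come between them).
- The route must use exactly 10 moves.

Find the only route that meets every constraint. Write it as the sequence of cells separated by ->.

d4 -> c4 -> b4 -> a4 -> a3 -> b3 -> c3 -> c2 -> c1 -> b1 -> a1

The waypoints must appear in the order a3, c3, with no cell reused.
Route from d4: 3× left (reaching a4), up to a3, 2× right (reaching c3), 2× up (reaching c1), 2× left (reaching a1) — 10 moves in all.
Check: order respected (1 at step 4, 2 at step 6); 10 moves as required.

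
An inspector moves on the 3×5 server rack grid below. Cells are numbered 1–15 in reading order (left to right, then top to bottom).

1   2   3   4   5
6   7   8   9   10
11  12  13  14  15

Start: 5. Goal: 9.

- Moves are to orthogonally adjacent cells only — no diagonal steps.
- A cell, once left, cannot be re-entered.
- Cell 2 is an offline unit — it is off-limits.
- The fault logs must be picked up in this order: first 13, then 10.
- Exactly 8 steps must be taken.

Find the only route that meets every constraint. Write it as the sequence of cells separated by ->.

The waypoints must appear in the order 13, 10, with no cell reused.
Route from 5: left 2 to 3, down 2 to 13, right 2 to 15, up 1 to 10, left 1 to 9 — 8 moves in all.
Check: order respected (13 at step 4, 10 at step 7); 8 moves as required.

5 -> 4 -> 3 -> 8 -> 13 -> 14 -> 15 -> 10 -> 9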